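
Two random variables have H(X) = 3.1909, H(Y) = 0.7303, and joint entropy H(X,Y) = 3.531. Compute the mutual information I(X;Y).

I(X;Y) = H(X) + H(Y) - H(X,Y)
I(X;Y) = 3.1909 + 0.7303 - 3.531 = 0.3902 bits


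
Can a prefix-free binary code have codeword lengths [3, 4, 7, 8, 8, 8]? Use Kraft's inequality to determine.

Kraft inequality: Σ 2^(-l_i) ≤ 1 for prefix-free code
Calculating: 2^(-3) + 2^(-4) + 2^(-7) + 2^(-8) + 2^(-8) + 2^(-8)
= 0.125 + 0.0625 + 0.0078125 + 0.00390625 + 0.00390625 + 0.00390625
= 0.2070
Since 0.2070 ≤ 1, prefix-free code exists


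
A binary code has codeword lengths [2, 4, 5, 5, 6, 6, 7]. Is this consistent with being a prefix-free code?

Kraft inequality: Σ 2^(-l_i) ≤ 1 for prefix-free code
Calculating: 2^(-2) + 2^(-4) + 2^(-5) + 2^(-5) + 2^(-6) + 2^(-6) + 2^(-7)
= 0.25 + 0.0625 + 0.03125 + 0.03125 + 0.015625 + 0.015625 + 0.0078125
= 0.4141
Since 0.4141 ≤ 1, prefix-free code exists


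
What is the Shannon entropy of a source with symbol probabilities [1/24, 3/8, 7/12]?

H(X) = -Σ p(x) log₂ p(x)
  -1/24 × log₂(1/24) = 0.1910
  -3/8 × log₂(3/8) = 0.5306
  -7/12 × log₂(7/12) = 0.4536
H(X) = 1.1753 bits


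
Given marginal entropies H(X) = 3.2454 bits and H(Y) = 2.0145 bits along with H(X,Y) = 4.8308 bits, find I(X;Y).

I(X;Y) = H(X) + H(Y) - H(X,Y)
I(X;Y) = 3.2454 + 2.0145 - 4.8308 = 0.4291 bits


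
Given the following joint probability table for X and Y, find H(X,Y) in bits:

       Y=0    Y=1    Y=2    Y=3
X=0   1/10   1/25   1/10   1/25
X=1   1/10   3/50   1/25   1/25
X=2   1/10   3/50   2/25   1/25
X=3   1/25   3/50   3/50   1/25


H(X,Y) = -Σ p(x,y) log₂ p(x,y)
  p(0,0)=1/10: -0.1000 × log₂(0.1000) = 0.3322
  p(0,1)=1/25: -0.0400 × log₂(0.0400) = 0.1858
  p(0,2)=1/10: -0.1000 × log₂(0.1000) = 0.3322
  p(0,3)=1/25: -0.0400 × log₂(0.0400) = 0.1858
  p(1,0)=1/10: -0.1000 × log₂(0.1000) = 0.3322
  p(1,1)=3/50: -0.0600 × log₂(0.0600) = 0.2435
  p(1,2)=1/25: -0.0400 × log₂(0.0400) = 0.1858
  p(1,3)=1/25: -0.0400 × log₂(0.0400) = 0.1858
  p(2,0)=1/10: -0.1000 × log₂(0.1000) = 0.3322
  p(2,1)=3/50: -0.0600 × log₂(0.0600) = 0.2435
  p(2,2)=2/25: -0.0800 × log₂(0.0800) = 0.2915
  p(2,3)=1/25: -0.0400 × log₂(0.0400) = 0.1858
  p(3,0)=1/25: -0.0400 × log₂(0.0400) = 0.1858
  p(3,1)=3/50: -0.0600 × log₂(0.0600) = 0.2435
  p(3,2)=3/50: -0.0600 × log₂(0.0600) = 0.2435
  p(3,3)=1/25: -0.0400 × log₂(0.0400) = 0.1858
H(X,Y) = 3.8947 bits


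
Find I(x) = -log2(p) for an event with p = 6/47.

Information content I(x) = -log₂(p(x))
I = -log₂(6/47) = -log₂(0.1277)
I = 2.9696 bits


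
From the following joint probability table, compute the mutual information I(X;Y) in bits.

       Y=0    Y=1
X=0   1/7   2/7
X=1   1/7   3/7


H(X) = 0.9852, H(Y) = 0.8631, H(X,Y) = 1.8424
I(X;Y) = H(X) + H(Y) - H(X,Y) = 0.0060 bits


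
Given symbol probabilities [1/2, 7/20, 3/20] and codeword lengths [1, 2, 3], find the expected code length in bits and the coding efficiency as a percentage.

Average length L = Σ p_i × l_i = 1.6500 bits
Entropy H = 1.4406 bits
Efficiency η = H/L × 100% = 87.31%


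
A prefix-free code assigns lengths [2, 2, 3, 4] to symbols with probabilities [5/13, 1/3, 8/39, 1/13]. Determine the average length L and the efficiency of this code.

Average length L = Σ p_i × l_i = 2.3590 bits
Entropy H = 1.8120 bits
Efficiency η = H/L × 100% = 76.81%


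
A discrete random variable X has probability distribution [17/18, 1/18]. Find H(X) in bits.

H(X) = -Σ p(x) log₂ p(x)
  -17/18 × log₂(17/18) = 0.0779
  -1/18 × log₂(1/18) = 0.2317
H(X) = 0.3095 bits


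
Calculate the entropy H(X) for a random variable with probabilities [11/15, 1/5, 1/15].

H(X) = -Σ p(x) log₂ p(x)
  -11/15 × log₂(11/15) = 0.3281
  -1/5 × log₂(1/5) = 0.4644
  -1/15 × log₂(1/15) = 0.2605
H(X) = 1.0530 bits


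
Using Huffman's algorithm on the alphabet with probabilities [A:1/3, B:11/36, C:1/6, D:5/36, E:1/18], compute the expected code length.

Huffman tree construction:
Combine smallest probabilities repeatedly
Resulting codes:
  A: 11 (length 2)
  B: 10 (length 2)
  C: 00 (length 2)
  D: 011 (length 3)
  E: 010 (length 3)
Average length = Σ p(s) × length(s) = 2.1944 bits


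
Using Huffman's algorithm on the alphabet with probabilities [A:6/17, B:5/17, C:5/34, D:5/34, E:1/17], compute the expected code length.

Huffman tree construction:
Combine smallest probabilities repeatedly
Resulting codes:
  A: 11 (length 2)
  B: 10 (length 2)
  C: 011 (length 3)
  D: 00 (length 2)
  E: 010 (length 3)
Average length = Σ p(s) × length(s) = 2.2059 bits


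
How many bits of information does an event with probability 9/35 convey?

Information content I(x) = -log₂(p(x))
I = -log₂(9/35) = -log₂(0.2571)
I = 1.9594 bits


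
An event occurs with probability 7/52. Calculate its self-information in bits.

Information content I(x) = -log₂(p(x))
I = -log₂(7/52) = -log₂(0.1346)
I = 2.8931 bits


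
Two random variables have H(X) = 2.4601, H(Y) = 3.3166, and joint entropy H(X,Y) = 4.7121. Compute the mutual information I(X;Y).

I(X;Y) = H(X) + H(Y) - H(X,Y)
I(X;Y) = 2.4601 + 3.3166 - 4.7121 = 1.0646 bits


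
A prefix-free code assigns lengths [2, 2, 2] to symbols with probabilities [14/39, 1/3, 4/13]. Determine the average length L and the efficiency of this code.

Average length L = Σ p_i × l_i = 2.0000 bits
Entropy H = 1.5821 bits
Efficiency η = H/L × 100% = 79.11%


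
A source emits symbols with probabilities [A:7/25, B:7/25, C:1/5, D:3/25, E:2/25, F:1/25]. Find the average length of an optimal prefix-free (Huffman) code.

Huffman tree construction:
Combine smallest probabilities repeatedly
Resulting codes:
  A: 10 (length 2)
  B: 11 (length 2)
  C: 00 (length 2)
  D: 010 (length 3)
  E: 0111 (length 4)
  F: 0110 (length 4)
Average length = Σ p(s) × length(s) = 2.3600 bits


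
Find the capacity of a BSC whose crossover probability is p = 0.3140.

For BSC with error probability p:
C = 1 - H(p) where H(p) is binary entropy
H(0.3140) = -0.3140 × log₂(0.3140) - 0.6860 × log₂(0.6860)
H(p) = 0.8977
C = 1 - 0.8977 = 0.1023 bits/use


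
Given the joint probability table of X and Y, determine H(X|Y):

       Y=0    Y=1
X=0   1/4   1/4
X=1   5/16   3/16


H(X|Y) = Σ_y p(y) H(X|Y=y)
  p(Y=0) = 9/16, H(X|Y=0) = 0.9911
  p(Y=1) = 7/16, H(X|Y=1) = 0.9852
H(X|Y) = 0.5625×0.9911 + 0.4375×0.9852 = 0.9885 bits


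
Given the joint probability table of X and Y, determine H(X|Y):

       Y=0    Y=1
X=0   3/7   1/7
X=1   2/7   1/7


H(X|Y) = Σ_y p(y) H(X|Y=y)
  p(Y=0) = 5/7, H(X|Y=0) = 0.9710
  p(Y=1) = 2/7, H(X|Y=1) = 1.0000
H(X|Y) = 0.7143×0.9710 + 0.2857×1.0000 = 0.9793 bits


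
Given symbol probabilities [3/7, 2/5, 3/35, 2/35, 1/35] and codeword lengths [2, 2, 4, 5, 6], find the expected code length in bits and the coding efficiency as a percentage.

Average length L = Σ p_i × l_i = 2.4571 bits
Entropy H = 1.7390 bits
Efficiency η = H/L × 100% = 70.77%


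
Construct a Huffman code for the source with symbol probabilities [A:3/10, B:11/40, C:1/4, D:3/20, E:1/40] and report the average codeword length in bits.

Huffman tree construction:
Combine smallest probabilities repeatedly
Resulting codes:
  A: 11 (length 2)
  B: 10 (length 2)
  C: 01 (length 2)
  D: 001 (length 3)
  E: 000 (length 3)
Average length = Σ p(s) × length(s) = 2.1750 bits


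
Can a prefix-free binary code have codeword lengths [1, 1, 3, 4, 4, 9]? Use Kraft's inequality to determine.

Kraft inequality: Σ 2^(-l_i) ≤ 1 for prefix-free code
Calculating: 2^(-1) + 2^(-1) + 2^(-3) + 2^(-4) + 2^(-4) + 2^(-9)
= 0.5 + 0.5 + 0.125 + 0.0625 + 0.0625 + 0.001953125
= 1.2520
Since 1.2520 > 1, prefix-free code does not exist


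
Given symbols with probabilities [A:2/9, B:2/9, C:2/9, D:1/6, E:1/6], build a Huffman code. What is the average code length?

Huffman tree construction:
Combine smallest probabilities repeatedly
Resulting codes:
  A: 00 (length 2)
  B: 01 (length 2)
  C: 10 (length 2)
  D: 110 (length 3)
  E: 111 (length 3)
Average length = Σ p(s) × length(s) = 2.3333 bits


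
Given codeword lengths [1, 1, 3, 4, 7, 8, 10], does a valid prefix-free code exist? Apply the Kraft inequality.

Kraft inequality: Σ 2^(-l_i) ≤ 1 for prefix-free code
Calculating: 2^(-1) + 2^(-1) + 2^(-3) + 2^(-4) + 2^(-7) + 2^(-8) + 2^(-10)
= 0.5 + 0.5 + 0.125 + 0.0625 + 0.0078125 + 0.00390625 + 0.0009765625
= 1.2002
Since 1.2002 > 1, prefix-free code does not exist


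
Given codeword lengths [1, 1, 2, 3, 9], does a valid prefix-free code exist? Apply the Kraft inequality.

Kraft inequality: Σ 2^(-l_i) ≤ 1 for prefix-free code
Calculating: 2^(-1) + 2^(-1) + 2^(-2) + 2^(-3) + 2^(-9)
= 0.5 + 0.5 + 0.25 + 0.125 + 0.001953125
= 1.3770
Since 1.3770 > 1, prefix-free code does not exist


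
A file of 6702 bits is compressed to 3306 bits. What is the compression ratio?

Compression ratio = Original / Compressed
= 6702 / 3306 = 2.03:1


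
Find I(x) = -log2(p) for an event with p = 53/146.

Information content I(x) = -log₂(p(x))
I = -log₂(53/146) = -log₂(0.3630)
I = 1.4619 bits


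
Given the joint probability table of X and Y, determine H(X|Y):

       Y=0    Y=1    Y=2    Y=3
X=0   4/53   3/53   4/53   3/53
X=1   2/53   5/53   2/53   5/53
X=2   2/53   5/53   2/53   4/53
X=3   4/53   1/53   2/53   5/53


H(X|Y) = Σ_y p(y) H(X|Y=y)
  p(Y=0) = 12/53, H(X|Y=0) = 1.9183
  p(Y=1) = 14/53, H(X|Y=1) = 1.8092
  p(Y=2) = 10/53, H(X|Y=2) = 1.9219
  p(Y=3) = 17/53, H(X|Y=3) = 1.9713
H(X|Y) = 0.2264×1.9183 + 0.2642×1.8092 + 0.1887×1.9219 + 0.3208×1.9713 = 1.9072 bits


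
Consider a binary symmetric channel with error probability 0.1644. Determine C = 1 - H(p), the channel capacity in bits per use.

For BSC with error probability p:
C = 1 - H(p) where H(p) is binary entropy
H(0.1644) = -0.1644 × log₂(0.1644) - 0.8356 × log₂(0.8356)
H(p) = 0.6447
C = 1 - 0.6447 = 0.3553 bits/use


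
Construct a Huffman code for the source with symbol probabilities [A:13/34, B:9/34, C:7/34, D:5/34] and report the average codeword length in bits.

Huffman tree construction:
Combine smallest probabilities repeatedly
Resulting codes:
  A: 0 (length 1)
  B: 10 (length 2)
  C: 111 (length 3)
  D: 110 (length 3)
Average length = Σ p(s) × length(s) = 1.9706 bits


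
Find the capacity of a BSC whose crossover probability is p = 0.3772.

For BSC with error probability p:
C = 1 - H(p) where H(p) is binary entropy
H(0.3772) = -0.3772 × log₂(0.3772) - 0.6228 × log₂(0.6228)
H(p) = 0.9560
C = 1 - 0.9560 = 0.0440 bits/use


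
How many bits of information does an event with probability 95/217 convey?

Information content I(x) = -log₂(p(x))
I = -log₂(95/217) = -log₂(0.4378)
I = 1.1917 bits


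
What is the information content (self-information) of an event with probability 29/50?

Information content I(x) = -log₂(p(x))
I = -log₂(29/50) = -log₂(0.5800)
I = 0.7859 bits


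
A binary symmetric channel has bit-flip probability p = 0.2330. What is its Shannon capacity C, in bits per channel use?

For BSC with error probability p:
C = 1 - H(p) where H(p) is binary entropy
H(0.2330) = -0.2330 × log₂(0.2330) - 0.7670 × log₂(0.7670)
H(p) = 0.7832
C = 1 - 0.7832 = 0.2168 bits/use


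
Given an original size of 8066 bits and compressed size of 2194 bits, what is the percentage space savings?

Space savings = (1 - Compressed/Original) × 100%
= (1 - 2194/8066) × 100%
= 72.80%


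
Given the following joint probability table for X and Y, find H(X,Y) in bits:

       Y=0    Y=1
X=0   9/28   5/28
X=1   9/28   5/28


H(X,Y) = -Σ p(x,y) log₂ p(x,y)
  p(0,0)=9/28: -0.3214 × log₂(0.3214) = 0.5263
  p(0,1)=5/28: -0.1786 × log₂(0.1786) = 0.4438
  p(1,0)=9/28: -0.3214 × log₂(0.3214) = 0.5263
  p(1,1)=5/28: -0.1786 × log₂(0.1786) = 0.4438
H(X,Y) = 1.9403 bits


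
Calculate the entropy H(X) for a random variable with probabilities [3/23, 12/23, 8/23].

H(X) = -Σ p(x) log₂ p(x)
  -3/23 × log₂(3/23) = 0.3833
  -12/23 × log₂(12/23) = 0.4897
  -8/23 × log₂(8/23) = 0.5299
H(X) = 1.4029 bits


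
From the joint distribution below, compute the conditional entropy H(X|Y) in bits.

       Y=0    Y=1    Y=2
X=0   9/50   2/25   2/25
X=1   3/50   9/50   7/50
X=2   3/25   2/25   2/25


H(X|Y) = Σ_y p(y) H(X|Y=y)
  p(Y=0) = 9/25, H(X|Y=0) = 1.4591
  p(Y=1) = 17/50, H(X|Y=1) = 1.4681
  p(Y=2) = 3/10, H(X|Y=2) = 1.5301
H(X|Y) = 0.3600×1.4591 + 0.3400×1.4681 + 0.3000×1.5301 = 1.4835 bits


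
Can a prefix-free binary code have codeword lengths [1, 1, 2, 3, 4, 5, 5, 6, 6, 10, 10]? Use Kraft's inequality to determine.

Kraft inequality: Σ 2^(-l_i) ≤ 1 for prefix-free code
Calculating: 2^(-1) + 2^(-1) + 2^(-2) + 2^(-3) + 2^(-4) + 2^(-5) + 2^(-5) + 2^(-6) + 2^(-6) + 2^(-10) + 2^(-10)
= 0.5 + 0.5 + 0.25 + 0.125 + 0.0625 + 0.03125 + 0.03125 + 0.015625 + 0.015625 + 0.0009765625 + 0.0009765625
= 1.5332
Since 1.5332 > 1, prefix-free code does not exist


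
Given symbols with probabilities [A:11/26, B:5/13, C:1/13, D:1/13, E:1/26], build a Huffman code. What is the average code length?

Huffman tree construction:
Combine smallest probabilities repeatedly
Resulting codes:
  A: 0 (length 1)
  B: 11 (length 2)
  C: 1011 (length 4)
  D: 100 (length 3)
  E: 1010 (length 4)
Average length = Σ p(s) × length(s) = 1.8846 bits


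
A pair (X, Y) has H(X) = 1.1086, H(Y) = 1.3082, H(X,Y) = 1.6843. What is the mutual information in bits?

I(X;Y) = H(X) + H(Y) - H(X,Y)
I(X;Y) = 1.1086 + 1.3082 - 1.6843 = 0.7325 bits


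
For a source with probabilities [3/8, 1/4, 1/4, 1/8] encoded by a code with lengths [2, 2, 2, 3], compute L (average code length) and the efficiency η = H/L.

Average length L = Σ p_i × l_i = 2.1250 bits
Entropy H = 1.9056 bits
Efficiency η = H/L × 100% = 89.68%


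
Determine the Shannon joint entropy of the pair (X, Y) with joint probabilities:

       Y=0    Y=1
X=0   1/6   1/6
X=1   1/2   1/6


H(X,Y) = -Σ p(x,y) log₂ p(x,y)
  p(0,0)=1/6: -0.1667 × log₂(0.1667) = 0.4308
  p(0,1)=1/6: -0.1667 × log₂(0.1667) = 0.4308
  p(1,0)=1/2: -0.5000 × log₂(0.5000) = 0.5000
  p(1,1)=1/6: -0.1667 × log₂(0.1667) = 0.4308
H(X,Y) = 1.7925 bits


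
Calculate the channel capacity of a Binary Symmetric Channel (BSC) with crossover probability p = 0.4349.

For BSC with error probability p:
C = 1 - H(p) where H(p) is binary entropy
H(0.4349) = -0.4349 × log₂(0.4349) - 0.5651 × log₂(0.5651)
H(p) = 0.9877
C = 1 - 0.9877 = 0.0123 bits/use


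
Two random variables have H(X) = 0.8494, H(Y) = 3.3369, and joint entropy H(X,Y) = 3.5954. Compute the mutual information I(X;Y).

I(X;Y) = H(X) + H(Y) - H(X,Y)
I(X;Y) = 0.8494 + 3.3369 - 3.5954 = 0.5909 bits


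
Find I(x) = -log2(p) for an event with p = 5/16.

Information content I(x) = -log₂(p(x))
I = -log₂(5/16) = -log₂(0.3125)
I = 1.6781 bits


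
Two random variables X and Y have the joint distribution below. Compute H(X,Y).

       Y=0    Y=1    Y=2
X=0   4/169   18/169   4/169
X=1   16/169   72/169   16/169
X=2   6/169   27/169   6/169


H(X,Y) = -Σ p(x,y) log₂ p(x,y)
  p(0,0)=4/169: -0.0237 × log₂(0.0237) = 0.1278
  p(0,1)=18/169: -0.1065 × log₂(0.1065) = 0.3441
  p(0,2)=4/169: -0.0237 × log₂(0.0237) = 0.1278
  p(1,0)=16/169: -0.0947 × log₂(0.0947) = 0.3220
  p(1,1)=72/169: -0.4260 × log₂(0.4260) = 0.5244
  p(1,2)=16/169: -0.0947 × log₂(0.0947) = 0.3220
  p(2,0)=6/169: -0.0355 × log₂(0.0355) = 0.1710
  p(2,1)=27/169: -0.1598 × log₂(0.1598) = 0.4227
  p(2,2)=6/169: -0.0355 × log₂(0.0355) = 0.1710
H(X,Y) = 2.5329 bits


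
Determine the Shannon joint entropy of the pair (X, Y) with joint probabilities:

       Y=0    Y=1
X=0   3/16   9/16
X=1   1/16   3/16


H(X,Y) = -Σ p(x,y) log₂ p(x,y)
  p(0,0)=3/16: -0.1875 × log₂(0.1875) = 0.4528
  p(0,1)=9/16: -0.5625 × log₂(0.5625) = 0.4669
  p(1,0)=1/16: -0.0625 × log₂(0.0625) = 0.2500
  p(1,1)=3/16: -0.1875 × log₂(0.1875) = 0.4528
H(X,Y) = 1.6226 bits


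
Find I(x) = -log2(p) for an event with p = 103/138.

Information content I(x) = -log₂(p(x))
I = -log₂(103/138) = -log₂(0.7464)
I = 0.4220 bits


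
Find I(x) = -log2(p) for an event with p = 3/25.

Information content I(x) = -log₂(p(x))
I = -log₂(3/25) = -log₂(0.1200)
I = 3.0589 bits


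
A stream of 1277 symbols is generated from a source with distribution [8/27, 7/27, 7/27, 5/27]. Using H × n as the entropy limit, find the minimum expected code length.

Entropy H = 1.9803 bits/symbol
Minimum bits = H × n = 1.9803 × 1277
= 2528.90 bits


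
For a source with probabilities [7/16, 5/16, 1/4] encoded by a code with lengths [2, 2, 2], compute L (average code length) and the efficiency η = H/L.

Average length L = Σ p_i × l_i = 2.0000 bits
Entropy H = 1.5462 bits
Efficiency η = H/L × 100% = 77.31%


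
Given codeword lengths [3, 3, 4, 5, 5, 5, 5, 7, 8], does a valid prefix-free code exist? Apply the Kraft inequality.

Kraft inequality: Σ 2^(-l_i) ≤ 1 for prefix-free code
Calculating: 2^(-3) + 2^(-3) + 2^(-4) + 2^(-5) + 2^(-5) + 2^(-5) + 2^(-5) + 2^(-7) + 2^(-8)
= 0.125 + 0.125 + 0.0625 + 0.03125 + 0.03125 + 0.03125 + 0.03125 + 0.0078125 + 0.00390625
= 0.4492
Since 0.4492 ≤ 1, prefix-free code exists


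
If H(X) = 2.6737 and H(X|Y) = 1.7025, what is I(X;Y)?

I(X;Y) = H(X) - H(X|Y)
I(X;Y) = 2.6737 - 1.7025 = 0.9712 bits


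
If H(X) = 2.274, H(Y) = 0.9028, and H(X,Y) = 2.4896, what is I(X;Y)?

I(X;Y) = H(X) + H(Y) - H(X,Y)
I(X;Y) = 2.274 + 0.9028 - 2.4896 = 0.6872 bits


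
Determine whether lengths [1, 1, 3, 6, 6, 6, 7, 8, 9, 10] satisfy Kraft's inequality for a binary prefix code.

Kraft inequality: Σ 2^(-l_i) ≤ 1 for prefix-free code
Calculating: 2^(-1) + 2^(-1) + 2^(-3) + 2^(-6) + 2^(-6) + 2^(-6) + 2^(-7) + 2^(-8) + 2^(-9) + 2^(-10)
= 0.5 + 0.5 + 0.125 + 0.015625 + 0.015625 + 0.015625 + 0.0078125 + 0.00390625 + 0.001953125 + 0.0009765625
= 1.1865
Since 1.1865 > 1, prefix-free code does not exist


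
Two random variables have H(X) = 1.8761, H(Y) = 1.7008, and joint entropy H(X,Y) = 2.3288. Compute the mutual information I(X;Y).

I(X;Y) = H(X) + H(Y) - H(X,Y)
I(X;Y) = 1.8761 + 1.7008 - 2.3288 = 1.2481 bits


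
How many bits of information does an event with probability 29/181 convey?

Information content I(x) = -log₂(p(x))
I = -log₂(29/181) = -log₂(0.1602)
I = 2.6419 bits


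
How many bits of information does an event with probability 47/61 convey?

Information content I(x) = -log₂(p(x))
I = -log₂(47/61) = -log₂(0.7705)
I = 0.3761 bits


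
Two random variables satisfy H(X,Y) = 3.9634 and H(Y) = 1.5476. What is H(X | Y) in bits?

Chain rule: H(X,Y) = H(X|Y) + H(Y)
H(X|Y) = H(X,Y) - H(Y) = 3.9634 - 1.5476 = 2.4158 bits


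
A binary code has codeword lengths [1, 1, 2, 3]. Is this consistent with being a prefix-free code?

Kraft inequality: Σ 2^(-l_i) ≤ 1 for prefix-free code
Calculating: 2^(-1) + 2^(-1) + 2^(-2) + 2^(-3)
= 0.5 + 0.5 + 0.25 + 0.125
= 1.3750
Since 1.3750 > 1, prefix-free code does not exist


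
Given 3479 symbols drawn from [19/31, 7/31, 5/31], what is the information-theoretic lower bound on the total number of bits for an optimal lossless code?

Entropy H = 1.3422 bits/symbol
Minimum bits = H × n = 1.3422 × 3479
= 4669.53 bits


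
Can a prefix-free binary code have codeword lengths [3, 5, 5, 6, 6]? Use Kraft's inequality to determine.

Kraft inequality: Σ 2^(-l_i) ≤ 1 for prefix-free code
Calculating: 2^(-3) + 2^(-5) + 2^(-5) + 2^(-6) + 2^(-6)
= 0.125 + 0.03125 + 0.03125 + 0.015625 + 0.015625
= 0.2188
Since 0.2188 ≤ 1, prefix-free code exists


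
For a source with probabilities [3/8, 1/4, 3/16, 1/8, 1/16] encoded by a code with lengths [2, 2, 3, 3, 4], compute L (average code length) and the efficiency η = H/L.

Average length L = Σ p_i × l_i = 2.4375 bits
Entropy H = 2.1085 bits
Efficiency η = H/L × 100% = 86.50%


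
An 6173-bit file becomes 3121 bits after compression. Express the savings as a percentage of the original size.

Space savings = (1 - Compressed/Original) × 100%
= (1 - 3121/6173) × 100%
= 49.44%


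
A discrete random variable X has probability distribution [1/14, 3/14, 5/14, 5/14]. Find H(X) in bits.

H(X) = -Σ p(x) log₂ p(x)
  -1/14 × log₂(1/14) = 0.2720
  -3/14 × log₂(3/14) = 0.4762
  -5/14 × log₂(5/14) = 0.5305
  -5/14 × log₂(5/14) = 0.5305
H(X) = 1.8092 bits


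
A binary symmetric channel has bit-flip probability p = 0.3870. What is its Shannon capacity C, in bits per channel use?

For BSC with error probability p:
C = 1 - H(p) where H(p) is binary entropy
H(0.3870) = -0.3870 × log₂(0.3870) - 0.6130 × log₂(0.6130)
H(p) = 0.9628
C = 1 - 0.9628 = 0.0372 bits/use


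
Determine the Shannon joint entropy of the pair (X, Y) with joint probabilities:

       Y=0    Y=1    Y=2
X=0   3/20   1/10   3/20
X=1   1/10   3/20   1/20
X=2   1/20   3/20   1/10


H(X,Y) = -Σ p(x,y) log₂ p(x,y)
  p(0,0)=3/20: -0.1500 × log₂(0.1500) = 0.4105
  p(0,1)=1/10: -0.1000 × log₂(0.1000) = 0.3322
  p(0,2)=3/20: -0.1500 × log₂(0.1500) = 0.4105
  p(1,0)=1/10: -0.1000 × log₂(0.1000) = 0.3322
  p(1,1)=3/20: -0.1500 × log₂(0.1500) = 0.4105
  p(1,2)=1/20: -0.0500 × log₂(0.0500) = 0.2161
  p(2,0)=1/20: -0.0500 × log₂(0.0500) = 0.2161
  p(2,1)=3/20: -0.1500 × log₂(0.1500) = 0.4105
  p(2,2)=1/10: -0.1000 × log₂(0.1000) = 0.3322
H(X,Y) = 3.0710 bits


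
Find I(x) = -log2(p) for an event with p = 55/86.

Information content I(x) = -log₂(p(x))
I = -log₂(55/86) = -log₂(0.6395)
I = 0.6449 bits


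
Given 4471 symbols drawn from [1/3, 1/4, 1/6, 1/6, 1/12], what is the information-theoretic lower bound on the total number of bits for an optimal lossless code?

Entropy H = 2.1887 bits/symbol
Minimum bits = H × n = 2.1887 × 4471
= 9785.78 bits


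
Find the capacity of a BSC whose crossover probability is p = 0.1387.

For BSC with error probability p:
C = 1 - H(p) where H(p) is binary entropy
H(0.1387) = -0.1387 × log₂(0.1387) - 0.8613 × log₂(0.8613)
H(p) = 0.5808
C = 1 - 0.5808 = 0.4192 bits/use


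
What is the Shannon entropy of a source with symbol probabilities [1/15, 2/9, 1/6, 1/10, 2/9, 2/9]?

H(X) = -Σ p(x) log₂ p(x)
  -1/15 × log₂(1/15) = 0.2605
  -2/9 × log₂(2/9) = 0.4822
  -1/6 × log₂(1/6) = 0.4308
  -1/10 × log₂(1/10) = 0.3322
  -2/9 × log₂(2/9) = 0.4822
  -2/9 × log₂(2/9) = 0.4822
H(X) = 2.4701 bits


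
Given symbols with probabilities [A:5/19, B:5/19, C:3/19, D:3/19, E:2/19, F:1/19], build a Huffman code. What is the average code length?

Huffman tree construction:
Combine smallest probabilities repeatedly
Resulting codes:
  A: 01 (length 2)
  B: 10 (length 2)
  C: 110 (length 3)
  D: 111 (length 3)
  E: 001 (length 3)
  F: 000 (length 3)
Average length = Σ p(s) × length(s) = 2.4737 bits


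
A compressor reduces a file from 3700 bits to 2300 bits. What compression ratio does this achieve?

Compression ratio = Original / Compressed
= 3700 / 2300 = 1.61:1


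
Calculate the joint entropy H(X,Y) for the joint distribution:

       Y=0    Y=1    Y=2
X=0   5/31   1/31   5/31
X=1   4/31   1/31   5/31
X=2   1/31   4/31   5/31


H(X,Y) = -Σ p(x,y) log₂ p(x,y)
  p(0,0)=5/31: -0.1613 × log₂(0.1613) = 0.4246
  p(0,1)=1/31: -0.0323 × log₂(0.0323) = 0.1598
  p(0,2)=5/31: -0.1613 × log₂(0.1613) = 0.4246
  p(1,0)=4/31: -0.1290 × log₂(0.1290) = 0.3812
  p(1,1)=1/31: -0.0323 × log₂(0.0323) = 0.1598
  p(1,2)=5/31: -0.1613 × log₂(0.1613) = 0.4246
  p(2,0)=1/31: -0.0323 × log₂(0.0323) = 0.1598
  p(2,1)=4/31: -0.1290 × log₂(0.1290) = 0.3812
  p(2,2)=5/31: -0.1613 × log₂(0.1613) = 0.4246
H(X,Y) = 2.9400 bits


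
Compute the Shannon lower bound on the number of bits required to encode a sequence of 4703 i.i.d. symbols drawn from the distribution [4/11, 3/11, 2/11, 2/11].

Entropy H = 1.9363 bits/symbol
Minimum bits = H × n = 1.9363 × 4703
= 9106.23 bits


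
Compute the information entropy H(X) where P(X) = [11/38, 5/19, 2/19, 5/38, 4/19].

H(X) = -Σ p(x) log₂ p(x)
  -11/38 × log₂(11/38) = 0.5177
  -5/19 × log₂(5/19) = 0.5068
  -2/19 × log₂(2/19) = 0.3419
  -5/38 × log₂(5/38) = 0.3850
  -4/19 × log₂(4/19) = 0.4732
H(X) = 2.2247 bits


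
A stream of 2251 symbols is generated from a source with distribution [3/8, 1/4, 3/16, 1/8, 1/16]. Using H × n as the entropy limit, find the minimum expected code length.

Entropy H = 2.1085 bits/symbol
Minimum bits = H × n = 2.1085 × 2251
= 4746.14 bits


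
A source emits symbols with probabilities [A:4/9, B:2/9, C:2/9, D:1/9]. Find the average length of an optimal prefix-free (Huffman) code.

Huffman tree construction:
Combine smallest probabilities repeatedly
Resulting codes:
  A: 0 (length 1)
  B: 111 (length 3)
  C: 10 (length 2)
  D: 110 (length 3)
Average length = Σ p(s) × length(s) = 1.8889 bits


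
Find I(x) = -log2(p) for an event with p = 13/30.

Information content I(x) = -log₂(p(x))
I = -log₂(13/30) = -log₂(0.4333)
I = 1.2065 bits


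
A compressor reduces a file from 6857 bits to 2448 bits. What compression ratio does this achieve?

Compression ratio = Original / Compressed
= 6857 / 2448 = 2.80:1


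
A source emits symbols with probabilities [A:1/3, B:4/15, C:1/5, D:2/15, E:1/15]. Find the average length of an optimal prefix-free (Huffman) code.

Huffman tree construction:
Combine smallest probabilities repeatedly
Resulting codes:
  A: 11 (length 2)
  B: 10 (length 2)
  C: 00 (length 2)
  D: 011 (length 3)
  E: 010 (length 3)
Average length = Σ p(s) × length(s) = 2.2000 bits


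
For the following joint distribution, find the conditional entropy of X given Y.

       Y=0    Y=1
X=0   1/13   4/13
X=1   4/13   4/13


H(X|Y) = Σ_y p(y) H(X|Y=y)
  p(Y=0) = 5/13, H(X|Y=0) = 0.7219
  p(Y=1) = 8/13, H(X|Y=1) = 1.0000
H(X|Y) = 0.3846×0.7219 + 0.6154×1.0000 = 0.8930 bits


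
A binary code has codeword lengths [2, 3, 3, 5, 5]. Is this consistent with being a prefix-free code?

Kraft inequality: Σ 2^(-l_i) ≤ 1 for prefix-free code
Calculating: 2^(-2) + 2^(-3) + 2^(-3) + 2^(-5) + 2^(-5)
= 0.25 + 0.125 + 0.125 + 0.03125 + 0.03125
= 0.5625
Since 0.5625 ≤ 1, prefix-free code exists


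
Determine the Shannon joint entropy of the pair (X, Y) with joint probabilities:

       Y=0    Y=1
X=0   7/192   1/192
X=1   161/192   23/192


H(X,Y) = -Σ p(x,y) log₂ p(x,y)
  p(0,0)=7/192: -0.0365 × log₂(0.0365) = 0.1742
  p(0,1)=1/192: -0.0052 × log₂(0.0052) = 0.0395
  p(1,0)=161/192: -0.8385 × log₂(0.8385) = 0.2130
  p(1,1)=23/192: -0.1198 × log₂(0.1198) = 0.3667
H(X,Y) = 0.7934 bits


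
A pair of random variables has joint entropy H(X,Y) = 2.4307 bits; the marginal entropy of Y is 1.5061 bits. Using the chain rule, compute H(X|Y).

Chain rule: H(X,Y) = H(X|Y) + H(Y)
H(X|Y) = H(X,Y) - H(Y) = 2.4307 - 1.5061 = 0.9246 bits


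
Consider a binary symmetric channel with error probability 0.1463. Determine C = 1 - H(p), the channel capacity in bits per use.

For BSC with error probability p:
C = 1 - H(p) where H(p) is binary entropy
H(0.1463) = -0.1463 × log₂(0.1463) - 0.8537 × log₂(0.8537)
H(p) = 0.6005
C = 1 - 0.6005 = 0.3995 bits/use


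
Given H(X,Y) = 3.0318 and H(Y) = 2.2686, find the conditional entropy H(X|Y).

Chain rule: H(X,Y) = H(X|Y) + H(Y)
H(X|Y) = H(X,Y) - H(Y) = 3.0318 - 2.2686 = 0.7632 bits


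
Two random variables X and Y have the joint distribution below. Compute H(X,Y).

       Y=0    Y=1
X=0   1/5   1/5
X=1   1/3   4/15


H(X,Y) = -Σ p(x,y) log₂ p(x,y)
  p(0,0)=1/5: -0.2000 × log₂(0.2000) = 0.4644
  p(0,1)=1/5: -0.2000 × log₂(0.2000) = 0.4644
  p(1,0)=1/3: -0.3333 × log₂(0.3333) = 0.5283
  p(1,1)=4/15: -0.2667 × log₂(0.2667) = 0.5085
H(X,Y) = 1.9656 bits


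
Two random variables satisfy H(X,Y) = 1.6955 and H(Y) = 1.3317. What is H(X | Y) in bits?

Chain rule: H(X,Y) = H(X|Y) + H(Y)
H(X|Y) = H(X,Y) - H(Y) = 1.6955 - 1.3317 = 0.3638 bits


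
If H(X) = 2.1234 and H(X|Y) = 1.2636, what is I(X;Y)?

I(X;Y) = H(X) - H(X|Y)
I(X;Y) = 2.1234 - 1.2636 = 0.8598 bits


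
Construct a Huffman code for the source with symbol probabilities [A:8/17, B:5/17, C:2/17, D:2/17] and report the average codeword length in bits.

Huffman tree construction:
Combine smallest probabilities repeatedly
Resulting codes:
  A: 0 (length 1)
  B: 11 (length 2)
  C: 100 (length 3)
  D: 101 (length 3)
Average length = Σ p(s) × length(s) = 1.7647 bits


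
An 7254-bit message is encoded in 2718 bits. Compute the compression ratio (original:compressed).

Compression ratio = Original / Compressed
= 7254 / 2718 = 2.67:1


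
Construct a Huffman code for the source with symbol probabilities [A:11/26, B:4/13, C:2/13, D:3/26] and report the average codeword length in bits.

Huffman tree construction:
Combine smallest probabilities repeatedly
Resulting codes:
  A: 0 (length 1)
  B: 11 (length 2)
  C: 101 (length 3)
  D: 100 (length 3)
Average length = Σ p(s) × length(s) = 1.8462 bits


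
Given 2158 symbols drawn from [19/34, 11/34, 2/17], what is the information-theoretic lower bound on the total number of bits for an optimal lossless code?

Entropy H = 1.3591 bits/symbol
Minimum bits = H × n = 1.3591 × 2158
= 2932.94 bits


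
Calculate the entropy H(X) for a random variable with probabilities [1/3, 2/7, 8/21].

H(X) = -Σ p(x) log₂ p(x)
  -1/3 × log₂(1/3) = 0.5283
  -2/7 × log₂(2/7) = 0.5164
  -8/21 × log₂(8/21) = 0.5304
H(X) = 1.5751 bits


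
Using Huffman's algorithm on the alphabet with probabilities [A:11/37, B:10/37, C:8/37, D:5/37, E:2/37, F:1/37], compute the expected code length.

Huffman tree construction:
Combine smallest probabilities repeatedly
Resulting codes:
  A: 11 (length 2)
  B: 10 (length 2)
  C: 00 (length 2)
  D: 011 (length 3)
  E: 0101 (length 4)
  F: 0100 (length 4)
Average length = Σ p(s) × length(s) = 2.2973 bits


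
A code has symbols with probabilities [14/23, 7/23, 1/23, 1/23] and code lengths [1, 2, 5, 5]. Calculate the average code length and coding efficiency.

Average length L = Σ p_i × l_i = 1.6522 bits
Entropy H = 1.3516 bits
Efficiency η = H/L × 100% = 81.81%


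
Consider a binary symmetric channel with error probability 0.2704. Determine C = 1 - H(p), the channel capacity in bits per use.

For BSC with error probability p:
C = 1 - H(p) where H(p) is binary entropy
H(0.2704) = -0.2704 × log₂(0.2704) - 0.7296 × log₂(0.7296)
H(p) = 0.8420
C = 1 - 0.8420 = 0.1580 bits/use


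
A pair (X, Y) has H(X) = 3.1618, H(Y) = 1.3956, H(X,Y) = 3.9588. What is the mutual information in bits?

I(X;Y) = H(X) + H(Y) - H(X,Y)
I(X;Y) = 3.1618 + 1.3956 - 3.9588 = 0.5986 bits


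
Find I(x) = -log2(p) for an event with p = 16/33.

Information content I(x) = -log₂(p(x))
I = -log₂(16/33) = -log₂(0.4848)
I = 1.0444 bits


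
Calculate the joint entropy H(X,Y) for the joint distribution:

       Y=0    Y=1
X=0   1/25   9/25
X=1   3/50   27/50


H(X,Y) = -Σ p(x,y) log₂ p(x,y)
  p(0,0)=1/25: -0.0400 × log₂(0.0400) = 0.1858
  p(0,1)=9/25: -0.3600 × log₂(0.3600) = 0.5306
  p(1,0)=3/50: -0.0600 × log₂(0.0600) = 0.2435
  p(1,1)=27/50: -0.5400 × log₂(0.5400) = 0.4800
H(X,Y) = 1.4399 bits


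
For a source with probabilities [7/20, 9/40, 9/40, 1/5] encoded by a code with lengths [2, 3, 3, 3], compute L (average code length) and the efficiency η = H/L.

Average length L = Σ p_i × l_i = 2.6500 bits
Entropy H = 1.9629 bits
Efficiency η = H/L × 100% = 74.07%


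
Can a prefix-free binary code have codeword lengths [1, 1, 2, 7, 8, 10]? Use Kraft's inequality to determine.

Kraft inequality: Σ 2^(-l_i) ≤ 1 for prefix-free code
Calculating: 2^(-1) + 2^(-1) + 2^(-2) + 2^(-7) + 2^(-8) + 2^(-10)
= 0.5 + 0.5 + 0.25 + 0.0078125 + 0.00390625 + 0.0009765625
= 1.2627
Since 1.2627 > 1, prefix-free code does not exist


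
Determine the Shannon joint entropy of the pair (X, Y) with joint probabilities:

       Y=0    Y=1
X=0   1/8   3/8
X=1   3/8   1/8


H(X,Y) = -Σ p(x,y) log₂ p(x,y)
  p(0,0)=1/8: -0.1250 × log₂(0.1250) = 0.3750
  p(0,1)=3/8: -0.3750 × log₂(0.3750) = 0.5306
  p(1,0)=3/8: -0.3750 × log₂(0.3750) = 0.5306
  p(1,1)=1/8: -0.1250 × log₂(0.1250) = 0.3750
H(X,Y) = 1.8113 bits


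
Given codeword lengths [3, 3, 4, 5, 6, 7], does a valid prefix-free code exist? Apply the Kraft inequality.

Kraft inequality: Σ 2^(-l_i) ≤ 1 for prefix-free code
Calculating: 2^(-3) + 2^(-3) + 2^(-4) + 2^(-5) + 2^(-6) + 2^(-7)
= 0.125 + 0.125 + 0.0625 + 0.03125 + 0.015625 + 0.0078125
= 0.3672
Since 0.3672 ≤ 1, prefix-free code exists


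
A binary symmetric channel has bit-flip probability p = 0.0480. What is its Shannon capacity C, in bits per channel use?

For BSC with error probability p:
C = 1 - H(p) where H(p) is binary entropy
H(0.0480) = -0.0480 × log₂(0.0480) - 0.9520 × log₂(0.9520)
H(p) = 0.2778
C = 1 - 0.2778 = 0.7222 bits/use


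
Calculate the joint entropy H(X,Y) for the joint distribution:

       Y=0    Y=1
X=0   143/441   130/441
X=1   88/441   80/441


H(X,Y) = -Σ p(x,y) log₂ p(x,y)
  p(0,0)=143/441: -0.3243 × log₂(0.3243) = 0.5269
  p(0,1)=130/441: -0.2948 × log₂(0.2948) = 0.5195
  p(1,0)=88/441: -0.1995 × log₂(0.1995) = 0.4640
  p(1,1)=80/441: -0.1814 × log₂(0.1814) = 0.4467
H(X,Y) = 1.9571 bits


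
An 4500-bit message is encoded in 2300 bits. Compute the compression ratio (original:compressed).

Compression ratio = Original / Compressed
= 4500 / 2300 = 1.96:1


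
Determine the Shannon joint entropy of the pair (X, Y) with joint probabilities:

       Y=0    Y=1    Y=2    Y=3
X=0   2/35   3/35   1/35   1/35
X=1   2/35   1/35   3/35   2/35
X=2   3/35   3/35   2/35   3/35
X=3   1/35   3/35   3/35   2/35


H(X,Y) = -Σ p(x,y) log₂ p(x,y)
  p(0,0)=2/35: -0.0571 × log₂(0.0571) = 0.2360
  p(0,1)=3/35: -0.0857 × log₂(0.0857) = 0.3038
  p(0,2)=1/35: -0.0286 × log₂(0.0286) = 0.1466
  p(0,3)=1/35: -0.0286 × log₂(0.0286) = 0.1466
  p(1,0)=2/35: -0.0571 × log₂(0.0571) = 0.2360
  p(1,1)=1/35: -0.0286 × log₂(0.0286) = 0.1466
  p(1,2)=3/35: -0.0857 × log₂(0.0857) = 0.3038
  p(1,3)=2/35: -0.0571 × log₂(0.0571) = 0.2360
  p(2,0)=3/35: -0.0857 × log₂(0.0857) = 0.3038
  p(2,1)=3/35: -0.0857 × log₂(0.0857) = 0.3038
  p(2,2)=2/35: -0.0571 × log₂(0.0571) = 0.2360
  p(2,3)=3/35: -0.0857 × log₂(0.0857) = 0.3038
  p(3,0)=1/35: -0.0286 × log₂(0.0286) = 0.1466
  p(3,1)=3/35: -0.0857 × log₂(0.0857) = 0.3038
  p(3,2)=3/35: -0.0857 × log₂(0.0857) = 0.3038
  p(3,3)=2/35: -0.0571 × log₂(0.0571) = 0.2360
H(X,Y) = 3.8926 bits


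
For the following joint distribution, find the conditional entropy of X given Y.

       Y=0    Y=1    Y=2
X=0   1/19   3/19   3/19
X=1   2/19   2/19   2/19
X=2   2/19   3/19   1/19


H(X|Y) = Σ_y p(y) H(X|Y=y)
  p(Y=0) = 5/19, H(X|Y=0) = 1.5219
  p(Y=1) = 8/19, H(X|Y=1) = 1.5613
  p(Y=2) = 6/19, H(X|Y=2) = 1.4591
H(X|Y) = 0.2632×1.5219 + 0.4211×1.5613 + 0.3158×1.4591 = 1.5187 bits


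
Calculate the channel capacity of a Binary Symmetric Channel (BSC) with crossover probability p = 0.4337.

For BSC with error probability p:
C = 1 - H(p) where H(p) is binary entropy
H(0.4337) = -0.4337 × log₂(0.4337) - 0.5663 × log₂(0.5663)
H(p) = 0.9873
C = 1 - 0.9873 = 0.0127 bits/use


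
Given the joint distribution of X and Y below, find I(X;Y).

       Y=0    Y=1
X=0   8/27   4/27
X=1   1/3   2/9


H(X) = 0.9911, H(Y) = 0.9510, H(X,Y) = 1.9386
I(X;Y) = H(X) + H(Y) - H(X,Y) = 0.0034 bits


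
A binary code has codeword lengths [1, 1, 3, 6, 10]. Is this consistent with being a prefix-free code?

Kraft inequality: Σ 2^(-l_i) ≤ 1 for prefix-free code
Calculating: 2^(-1) + 2^(-1) + 2^(-3) + 2^(-6) + 2^(-10)
= 0.5 + 0.5 + 0.125 + 0.015625 + 0.0009765625
= 1.1416
Since 1.1416 > 1, prefix-free code does not exist


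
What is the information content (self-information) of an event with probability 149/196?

Information content I(x) = -log₂(p(x))
I = -log₂(149/196) = -log₂(0.7602)
I = 0.3955 bits


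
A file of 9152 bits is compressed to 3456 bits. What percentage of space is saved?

Space savings = (1 - Compressed/Original) × 100%
= (1 - 3456/9152) × 100%
= 62.24%


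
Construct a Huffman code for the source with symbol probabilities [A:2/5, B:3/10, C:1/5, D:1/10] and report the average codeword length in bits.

Huffman tree construction:
Combine smallest probabilities repeatedly
Resulting codes:
  A: 0 (length 1)
  B: 10 (length 2)
  C: 111 (length 3)
  D: 110 (length 3)
Average length = Σ p(s) × length(s) = 1.9000 bits


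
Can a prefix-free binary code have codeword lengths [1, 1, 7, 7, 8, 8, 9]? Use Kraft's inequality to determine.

Kraft inequality: Σ 2^(-l_i) ≤ 1 for prefix-free code
Calculating: 2^(-1) + 2^(-1) + 2^(-7) + 2^(-7) + 2^(-8) + 2^(-8) + 2^(-9)
= 0.5 + 0.5 + 0.0078125 + 0.0078125 + 0.00390625 + 0.00390625 + 0.001953125
= 1.0254
Since 1.0254 > 1, prefix-free code does not exist


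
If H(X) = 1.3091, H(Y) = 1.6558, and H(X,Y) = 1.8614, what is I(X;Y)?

I(X;Y) = H(X) + H(Y) - H(X,Y)
I(X;Y) = 1.3091 + 1.6558 - 1.8614 = 1.1035 bits


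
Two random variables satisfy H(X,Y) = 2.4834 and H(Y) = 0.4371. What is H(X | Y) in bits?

Chain rule: H(X,Y) = H(X|Y) + H(Y)
H(X|Y) = H(X,Y) - H(Y) = 2.4834 - 0.4371 = 2.0463 bits


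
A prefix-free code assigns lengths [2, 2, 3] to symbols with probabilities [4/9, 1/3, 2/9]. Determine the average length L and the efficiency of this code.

Average length L = Σ p_i × l_i = 2.2222 bits
Entropy H = 1.5305 bits
Efficiency η = H/L × 100% = 68.87%


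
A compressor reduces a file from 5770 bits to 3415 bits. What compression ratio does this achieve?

Compression ratio = Original / Compressed
= 5770 / 3415 = 1.69:1


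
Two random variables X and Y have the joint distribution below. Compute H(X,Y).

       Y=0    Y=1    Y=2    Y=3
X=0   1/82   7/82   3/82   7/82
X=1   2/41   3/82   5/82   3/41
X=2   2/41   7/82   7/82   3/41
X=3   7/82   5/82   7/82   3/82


H(X,Y) = -Σ p(x,y) log₂ p(x,y)
  p(0,0)=1/82: -0.0122 × log₂(0.0122) = 0.0775
  p(0,1)=7/82: -0.0854 × log₂(0.0854) = 0.3031
  p(0,2)=3/82: -0.0366 × log₂(0.0366) = 0.1746
  p(0,3)=7/82: -0.0854 × log₂(0.0854) = 0.3031
  p(1,0)=2/41: -0.0488 × log₂(0.0488) = 0.2126
  p(1,1)=3/82: -0.0366 × log₂(0.0366) = 0.1746
  p(1,2)=5/82: -0.0610 × log₂(0.0610) = 0.2461
  p(1,3)=3/41: -0.0732 × log₂(0.0732) = 0.2760
  p(2,0)=2/41: -0.0488 × log₂(0.0488) = 0.2126
  p(2,1)=7/82: -0.0854 × log₂(0.0854) = 0.3031
  p(2,2)=7/82: -0.0854 × log₂(0.0854) = 0.3031
  p(2,3)=3/41: -0.0732 × log₂(0.0732) = 0.2760
  p(3,0)=7/82: -0.0854 × log₂(0.0854) = 0.3031
  p(3,1)=5/82: -0.0610 × log₂(0.0610) = 0.2461
  p(3,2)=7/82: -0.0854 × log₂(0.0854) = 0.3031
  p(3,3)=3/82: -0.0366 × log₂(0.0366) = 0.1746
H(X,Y) = 3.8891 bits


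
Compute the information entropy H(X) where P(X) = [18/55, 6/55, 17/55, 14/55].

H(X) = -Σ p(x) log₂ p(x)
  -18/55 × log₂(18/55) = 0.5274
  -6/55 × log₂(6/55) = 0.3487
  -17/55 × log₂(17/55) = 0.5236
  -14/55 × log₂(14/55) = 0.5025
H(X) = 1.9021 bits


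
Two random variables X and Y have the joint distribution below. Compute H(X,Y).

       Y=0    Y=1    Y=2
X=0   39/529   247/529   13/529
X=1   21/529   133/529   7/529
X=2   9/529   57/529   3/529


H(X,Y) = -Σ p(x,y) log₂ p(x,y)
  p(0,0)=39/529: -0.0737 × log₂(0.0737) = 0.2773
  p(0,1)=247/529: -0.4669 × log₂(0.4669) = 0.5130
  p(0,2)=13/529: -0.0246 × log₂(0.0246) = 0.1314
  p(1,0)=21/529: -0.0397 × log₂(0.0397) = 0.1848
  p(1,1)=133/529: -0.2514 × log₂(0.2514) = 0.5008
  p(1,2)=7/529: -0.0132 × log₂(0.0132) = 0.0826
  p(2,0)=9/529: -0.0170 × log₂(0.0170) = 0.1000
  p(2,1)=57/529: -0.1078 × log₂(0.1078) = 0.3463
  p(2,2)=3/529: -0.0057 × log₂(0.0057) = 0.0423
H(X,Y) = 2.1785 bits
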